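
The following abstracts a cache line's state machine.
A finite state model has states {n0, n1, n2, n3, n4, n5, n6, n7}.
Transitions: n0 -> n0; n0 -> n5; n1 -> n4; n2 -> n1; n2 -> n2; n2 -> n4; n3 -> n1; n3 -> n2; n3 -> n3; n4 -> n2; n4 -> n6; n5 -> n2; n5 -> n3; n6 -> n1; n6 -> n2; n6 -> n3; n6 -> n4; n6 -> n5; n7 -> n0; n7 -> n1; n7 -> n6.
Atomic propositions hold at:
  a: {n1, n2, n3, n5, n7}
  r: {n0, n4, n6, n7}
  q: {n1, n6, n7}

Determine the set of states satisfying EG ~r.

Sat(~r) = {n1, n2, n3, n5}
EG ~r: greatest fixpoint, start Z0 = {n1, n2, n3, n5}, keep only states in Sat with some successor in Z. Z1 = {n2, n3, n5}; fixed.
Sat(EG ~r) = {n2, n3, n5}

{n2, n3, n5}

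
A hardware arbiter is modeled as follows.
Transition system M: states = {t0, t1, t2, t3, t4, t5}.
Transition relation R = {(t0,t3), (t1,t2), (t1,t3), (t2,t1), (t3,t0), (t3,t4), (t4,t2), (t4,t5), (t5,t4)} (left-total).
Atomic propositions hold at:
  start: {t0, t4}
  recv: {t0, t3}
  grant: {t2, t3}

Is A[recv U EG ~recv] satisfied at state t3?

No

Sat(~recv) = {t1, t2, t4, t5}
EG ~recv: greatest fixpoint, start Z0 = {t1, t2, t4, t5}, keep only states in Sat with some successor in Z. Already a fixed point.
Sat(EG ~recv) = {t1, t2, t4, t5}
A[recv U EG ~recv]: least fixpoint, start Z0 = Sat(EG ~recv) = {t1, t2, t4, t5}, add states in Sat(recv) with every successor in Z. Already a fixed point.
Sat(A[recv U EG ~recv]) = {t1, t2, t4, t5}
t3 ∉ Sat(A[recv U EG ~recv]) = {t1, t2, t4, t5}, so the formula does not hold at t3.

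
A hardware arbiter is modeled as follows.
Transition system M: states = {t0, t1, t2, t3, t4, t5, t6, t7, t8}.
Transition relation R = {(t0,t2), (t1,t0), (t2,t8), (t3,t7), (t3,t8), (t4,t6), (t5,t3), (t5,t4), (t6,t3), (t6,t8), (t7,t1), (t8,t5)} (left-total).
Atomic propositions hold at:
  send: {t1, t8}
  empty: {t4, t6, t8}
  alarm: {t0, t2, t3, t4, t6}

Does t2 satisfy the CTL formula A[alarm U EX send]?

Sat(EX send) = {s : some successor in {t1, t8}} = {t2, t3, t6, t7}
A[alarm U EX send]: least fixpoint, start Z0 = Sat(EX send) = {t2, t3, t6, t7}, add states in Sat(alarm) with every successor in Z. Z1 = {t0, t2, t3, t4, t6, t7}; fixed.
Sat(A[alarm U EX send]) = {t0, t2, t3, t4, t6, t7}
t2 ∈ Sat(A[alarm U EX send]) = {t0, t2, t3, t4, t6, t7}, so the formula holds at t2.

Yes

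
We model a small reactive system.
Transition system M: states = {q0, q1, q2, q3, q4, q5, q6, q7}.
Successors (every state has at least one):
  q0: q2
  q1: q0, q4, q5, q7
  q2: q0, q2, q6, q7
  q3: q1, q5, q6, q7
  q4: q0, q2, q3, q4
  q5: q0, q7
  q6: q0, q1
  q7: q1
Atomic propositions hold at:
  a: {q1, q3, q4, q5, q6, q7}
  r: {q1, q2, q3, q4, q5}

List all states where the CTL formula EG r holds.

{q1, q2, q3, q4}

EG r: greatest fixpoint, start Z0 = {q1, q2, q3, q4, q5}, keep only states in Sat with some successor in Z. Z1 = {q1, q2, q3, q4}; fixed.
Sat(EG r) = {q1, q2, q3, q4}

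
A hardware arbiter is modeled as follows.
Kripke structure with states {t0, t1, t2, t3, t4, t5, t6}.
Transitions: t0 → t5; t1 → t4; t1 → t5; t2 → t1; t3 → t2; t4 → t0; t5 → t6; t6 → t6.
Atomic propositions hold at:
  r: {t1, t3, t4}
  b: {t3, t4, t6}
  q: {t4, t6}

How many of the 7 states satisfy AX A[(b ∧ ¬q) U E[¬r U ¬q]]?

4

Sat(¬q) = {t0, t1, t2, t3, t5}
Sat(b ∧ ¬q) = {t3}
Sat(¬r) = {t0, t2, t5, t6}
E[¬r U ¬q]: least fixpoint, start Z0 = Sat(¬q) = {t0, t1, t2, t3, t5}, add states in Sat(¬r) with some successor in Z. Already a fixed point.
Sat(E[¬r U ¬q]) = {t0, t1, t2, t3, t5}
A[(b ∧ ¬q) U E[¬r U ¬q]]: least fixpoint, start Z0 = Sat(E[¬r U ¬q]) = {t0, t1, t2, t3, t5}, add states in Sat(b ∧ ¬q) with every successor in Z. Already a fixed point.
Sat(A[(b ∧ ¬q) U E[¬r U ¬q]]) = {t0, t1, t2, t3, t5}
Sat(AX A[(b ∧ ¬q) U E[¬r U ¬q]]) = {s : every successor in {t0, t1, t2, t3, t5}} = {t0, t2, t3, t4}
|Sat(AX A[(b ∧ ¬q) U E[¬r U ¬q]])| = |{t0, t2, t3, t4}| = 4.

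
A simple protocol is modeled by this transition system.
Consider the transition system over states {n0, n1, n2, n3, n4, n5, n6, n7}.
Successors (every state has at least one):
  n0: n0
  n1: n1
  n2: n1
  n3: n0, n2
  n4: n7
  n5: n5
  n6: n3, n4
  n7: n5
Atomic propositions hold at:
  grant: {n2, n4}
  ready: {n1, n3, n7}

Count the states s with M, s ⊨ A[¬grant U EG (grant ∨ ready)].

Sat(¬grant) = {n0, n1, n3, n5, n6, n7}
Sat(grant ∨ ready) = {n1, n2, n3, n4, n7}
EG (grant ∨ ready): greatest fixpoint, start Z0 = {n1, n2, n3, n4, n7}, keep only states in Sat with some successor in Z. Z1 = {n1, n2, n3, n4}; Z2 = {n1, n2, n3}; fixed.
Sat(EG (grant ∨ ready)) = {n1, n2, n3}
A[¬grant U EG (grant ∨ ready)]: least fixpoint, start Z0 = Sat(EG (grant ∨ ready)) = {n1, n2, n3}, add states in Sat(¬grant) with every successor in Z. Already a fixed point.
Sat(A[¬grant U EG (grant ∨ ready)]) = {n1, n2, n3}
|Sat(A[¬grant U EG (grant ∨ ready)])| = |{n1, n2, n3}| = 3.

3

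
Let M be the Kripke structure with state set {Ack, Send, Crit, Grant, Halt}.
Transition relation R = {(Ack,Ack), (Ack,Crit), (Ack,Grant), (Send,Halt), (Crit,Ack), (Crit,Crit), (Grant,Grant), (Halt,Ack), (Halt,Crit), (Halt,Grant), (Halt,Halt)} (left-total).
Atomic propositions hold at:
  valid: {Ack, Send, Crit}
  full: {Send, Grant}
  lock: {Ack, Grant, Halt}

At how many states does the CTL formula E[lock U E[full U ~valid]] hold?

Sat(~valid) = {Grant, Halt}
E[full U ~valid]: least fixpoint, start Z0 = Sat(~valid) = {Grant, Halt}, add states in Sat(full) with some successor in Z. Z1 = {Send, Grant, Halt}; fixed.
Sat(E[full U ~valid]) = {Send, Grant, Halt}
E[lock U E[full U ~valid]]: least fixpoint, start Z0 = Sat(E[full U ~valid]) = {Send, Grant, Halt}, add states in Sat(lock) with some successor in Z. Z1 = {Ack, Send, Grant, Halt}; fixed.
Sat(E[lock U E[full U ~valid]]) = {Ack, Send, Grant, Halt}
|Sat(E[lock U E[full U ~valid]])| = |{Ack, Send, Grant, Halt}| = 4.

4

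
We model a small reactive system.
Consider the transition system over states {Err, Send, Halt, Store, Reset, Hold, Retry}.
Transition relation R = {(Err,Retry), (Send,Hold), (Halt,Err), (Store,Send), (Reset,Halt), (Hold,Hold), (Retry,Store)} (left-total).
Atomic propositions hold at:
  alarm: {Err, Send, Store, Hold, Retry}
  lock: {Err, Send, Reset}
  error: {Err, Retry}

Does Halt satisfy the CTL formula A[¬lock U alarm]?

Sat(¬lock) = {Halt, Store, Hold, Retry}
A[¬lock U alarm]: least fixpoint, start Z0 = Sat(alarm) = {Err, Send, Store, Hold, Retry}, add states in Sat(¬lock) with every successor in Z. Z1 = {Err, Send, Halt, Store, Hold, Retry}; fixed.
Sat(A[¬lock U alarm]) = {Err, Send, Halt, Store, Hold, Retry}
Halt ∈ Sat(A[¬lock U alarm]) = {Err, Send, Halt, Store, Hold, Retry}, so the formula holds at Halt.

Yes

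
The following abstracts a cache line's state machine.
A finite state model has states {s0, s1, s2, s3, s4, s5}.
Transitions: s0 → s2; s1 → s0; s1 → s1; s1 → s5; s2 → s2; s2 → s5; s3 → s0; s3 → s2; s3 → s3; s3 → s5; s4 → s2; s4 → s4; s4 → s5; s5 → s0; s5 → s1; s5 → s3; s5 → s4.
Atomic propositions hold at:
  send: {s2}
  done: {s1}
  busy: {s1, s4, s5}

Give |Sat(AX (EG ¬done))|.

4

Sat(¬done) = {s0, s2, s3, s4, s5}
EG ¬done: greatest fixpoint, start Z0 = {s0, s2, s3, s4, s5}, keep only states in Sat with some successor in Z. Already a fixed point.
Sat(EG ¬done) = {s0, s2, s3, s4, s5}
Sat(AX (EG ¬done)) = {s : every successor in {s0, s2, s3, s4, s5}} = {s0, s2, s3, s4}
|Sat(AX (EG ¬done))| = |{s0, s2, s3, s4}| = 4.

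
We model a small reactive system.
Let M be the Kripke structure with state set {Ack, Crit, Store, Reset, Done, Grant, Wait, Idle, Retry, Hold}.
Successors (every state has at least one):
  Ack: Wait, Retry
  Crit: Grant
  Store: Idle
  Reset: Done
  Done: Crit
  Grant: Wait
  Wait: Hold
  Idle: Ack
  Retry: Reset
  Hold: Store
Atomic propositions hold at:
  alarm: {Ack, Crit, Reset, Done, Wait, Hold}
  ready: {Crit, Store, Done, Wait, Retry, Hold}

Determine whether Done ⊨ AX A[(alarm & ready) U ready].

Yes

Sat(alarm & ready) = {Crit, Done, Wait, Hold}
A[(alarm & ready) U ready]: least fixpoint, start Z0 = Sat(ready) = {Crit, Store, Done, Wait, Retry, Hold}, add states in Sat(alarm & ready) with every successor in Z. Already a fixed point.
Sat(A[(alarm & ready) U ready]) = {Crit, Store, Done, Wait, Retry, Hold}
Sat(AX A[(alarm & ready) U ready]) = {s : every successor in {Crit, Store, Done, Wait, Retry, Hold}} = {Ack, Reset, Done, Grant, Wait, Hold}
Done ∈ Sat(AX A[(alarm & ready) U ready]) = {Ack, Reset, Done, Grant, Wait, Hold}, so the formula holds at Done.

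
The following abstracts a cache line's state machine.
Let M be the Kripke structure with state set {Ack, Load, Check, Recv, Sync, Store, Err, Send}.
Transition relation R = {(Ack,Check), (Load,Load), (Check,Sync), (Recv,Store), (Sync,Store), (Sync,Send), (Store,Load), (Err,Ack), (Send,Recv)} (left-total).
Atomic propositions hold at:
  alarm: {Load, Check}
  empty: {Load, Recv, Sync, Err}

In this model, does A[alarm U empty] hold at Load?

A[alarm U empty]: least fixpoint, start Z0 = Sat(empty) = {Load, Recv, Sync, Err}, add states in Sat(alarm) with every successor in Z. Z1 = {Load, Check, Recv, Sync, Err}; fixed.
Sat(A[alarm U empty]) = {Load, Check, Recv, Sync, Err}
Load ∈ Sat(A[alarm U empty]) = {Load, Check, Recv, Sync, Err}, so the formula holds at Load.

Yes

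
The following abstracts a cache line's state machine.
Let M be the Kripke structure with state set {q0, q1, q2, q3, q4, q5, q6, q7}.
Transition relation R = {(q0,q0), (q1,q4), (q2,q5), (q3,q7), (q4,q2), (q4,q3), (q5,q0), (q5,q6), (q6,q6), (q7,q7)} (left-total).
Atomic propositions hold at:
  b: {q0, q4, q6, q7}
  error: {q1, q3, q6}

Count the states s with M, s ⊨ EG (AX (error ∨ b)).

5

Sat(error ∨ b) = {q0, q1, q3, q4, q6, q7}
Sat(AX (error ∨ b)) = {s : every successor in {q0, q1, q3, q4, q6, q7}} = {q0, q1, q3, q5, q6, q7}
EG (AX (error ∨ b)): greatest fixpoint, start Z0 = {q0, q1, q3, q5, q6, q7}, keep only states in Sat with some successor in Z. Z1 = {q0, q3, q5, q6, q7}; fixed.
Sat(EG (AX (error ∨ b))) = {q0, q3, q5, q6, q7}
|Sat(EG (AX (error ∨ b)))| = |{q0, q3, q5, q6, q7}| = 5.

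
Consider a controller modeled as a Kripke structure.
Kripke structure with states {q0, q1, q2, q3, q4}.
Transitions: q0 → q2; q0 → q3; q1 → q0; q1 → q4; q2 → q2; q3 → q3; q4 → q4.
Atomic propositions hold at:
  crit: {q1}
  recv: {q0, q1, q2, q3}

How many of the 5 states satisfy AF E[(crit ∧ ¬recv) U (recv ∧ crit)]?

Sat(¬recv) = {q4}
Sat(crit ∧ ¬recv) = ∅
Sat(recv ∧ crit) = {q1}
E[(crit ∧ ¬recv) U (recv ∧ crit)]: least fixpoint, start Z0 = Sat((recv ∧ crit)) = {q1}, add states in Sat(crit ∧ ¬recv) with some successor in Z. Already a fixed point.
Sat(E[(crit ∧ ¬recv) U (recv ∧ crit)]) = {q1}
AF E[(crit ∧ ¬recv) U (recv ∧ crit)]: least fixpoint, start Z0 = {q1}, add states with every successor in Z. Already a fixed point.
Sat(AF E[(crit ∧ ¬recv) U (recv ∧ crit)]) = {q1}
|Sat(AF E[(crit ∧ ¬recv) U (recv ∧ crit)])| = |{q1}| = 1.

1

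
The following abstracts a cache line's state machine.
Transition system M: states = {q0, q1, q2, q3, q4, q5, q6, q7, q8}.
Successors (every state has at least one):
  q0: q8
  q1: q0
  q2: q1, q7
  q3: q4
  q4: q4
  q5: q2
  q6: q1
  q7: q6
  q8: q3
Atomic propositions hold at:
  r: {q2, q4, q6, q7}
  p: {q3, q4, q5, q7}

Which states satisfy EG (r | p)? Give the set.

{q3, q4}

Sat(r | p) = {q2, q3, q4, q5, q6, q7}
EG (r | p): greatest fixpoint, start Z0 = {q2, q3, q4, q5, q6, q7}, keep only states in Sat with some successor in Z. Z1 = {q2, q3, q4, q5, q7}; Z2 = {q2, q3, q4, q5}; Z3 = {q3, q4, q5}; Z4 = {q3, q4}; fixed.
Sat(EG (r | p)) = {q3, q4}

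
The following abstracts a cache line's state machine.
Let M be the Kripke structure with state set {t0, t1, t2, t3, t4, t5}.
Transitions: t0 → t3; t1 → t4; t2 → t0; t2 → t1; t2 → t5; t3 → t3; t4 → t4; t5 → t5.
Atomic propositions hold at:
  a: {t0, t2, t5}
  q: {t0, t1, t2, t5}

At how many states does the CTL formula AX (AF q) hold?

2

AF q: least fixpoint, start Z0 = {t0, t1, t2, t5}, add states with every successor in Z. Already a fixed point.
Sat(AF q) = {t0, t1, t2, t5}
Sat(AX (AF q)) = {s : every successor in {t0, t1, t2, t5}} = {t2, t5}
|Sat(AX (AF q))| = |{t2, t5}| = 2.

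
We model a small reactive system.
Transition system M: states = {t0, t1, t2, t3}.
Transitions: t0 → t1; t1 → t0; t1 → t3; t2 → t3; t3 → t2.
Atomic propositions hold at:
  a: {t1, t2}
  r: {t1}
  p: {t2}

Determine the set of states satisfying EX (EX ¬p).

{t0, t1, t3}

Sat(¬p) = {t0, t1, t3}
Sat(EX ¬p) = {s : some successor in {t0, t1, t3}} = {t0, t1, t2}
Sat(EX (EX ¬p)) = {s : some successor in {t0, t1, t2}} = {t0, t1, t3}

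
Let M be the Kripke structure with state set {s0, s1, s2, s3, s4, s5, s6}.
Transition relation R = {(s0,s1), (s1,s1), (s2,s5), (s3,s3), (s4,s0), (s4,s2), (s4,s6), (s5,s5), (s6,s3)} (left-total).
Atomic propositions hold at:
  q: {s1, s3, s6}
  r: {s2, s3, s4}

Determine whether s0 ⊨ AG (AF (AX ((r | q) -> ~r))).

Sat(r | q) = {s1, s2, s3, s4, s6}
Sat(~r) = {s0, s1, s5, s6}
Sat((r | q) -> ~r) = {s0, s1, s5, s6}
Sat(AX ((r | q) -> ~r)) = {s : every successor in {s0, s1, s5, s6}} = {s0, s1, s2, s5}
AF (AX ((r | q) -> ~r)): least fixpoint, start Z0 = {s0, s1, s2, s5}, add states with every successor in Z. Already a fixed point.
Sat(AF (AX ((r | q) -> ~r))) = {s0, s1, s2, s5}
AG (AF (AX ((r | q) -> ~r))): greatest fixpoint, start Z0 = {s0, s1, s2, s5}, keep only states in Sat with every successor in Z. Already a fixed point.
Sat(AG (AF (AX ((r | q) -> ~r)))) = {s0, s1, s2, s5}
s0 ∈ Sat(AG (AF (AX ((r | q) -> ~r)))) = {s0, s1, s2, s5}, so the formula holds at s0.

Yes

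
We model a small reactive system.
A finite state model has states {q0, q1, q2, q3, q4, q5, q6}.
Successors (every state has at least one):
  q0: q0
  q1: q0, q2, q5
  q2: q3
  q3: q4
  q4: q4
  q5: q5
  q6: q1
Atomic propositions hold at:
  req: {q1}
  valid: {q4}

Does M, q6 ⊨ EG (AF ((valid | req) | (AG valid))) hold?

Yes

Sat(valid | req) = {q1, q4}
AG valid: greatest fixpoint, start Z0 = {q4}, keep only states in Sat with every successor in Z. Already a fixed point.
Sat(AG valid) = {q4}
Sat((valid | req) | (AG valid)) = {q1, q4}
AF ((valid | req) | (AG valid)): least fixpoint, start Z0 = {q1, q4}, add states with every successor in Z. Z1 = {q1, q3, q4, q6}; Z2 = {q1, q2, q3, q4, q6}; fixed.
Sat(AF ((valid | req) | (AG valid))) = {q1, q2, q3, q4, q6}
EG (AF ((valid | req) | (AG valid))): greatest fixpoint, start Z0 = {q1, q2, q3, q4, q6}, keep only states in Sat with some successor in Z. Already a fixed point.
Sat(EG (AF ((valid | req) | (AG valid)))) = {q1, q2, q3, q4, q6}
q6 ∈ Sat(EG (AF ((valid | req) | (AG valid)))) = {q1, q2, q3, q4, q6}, so the formula holds at q6.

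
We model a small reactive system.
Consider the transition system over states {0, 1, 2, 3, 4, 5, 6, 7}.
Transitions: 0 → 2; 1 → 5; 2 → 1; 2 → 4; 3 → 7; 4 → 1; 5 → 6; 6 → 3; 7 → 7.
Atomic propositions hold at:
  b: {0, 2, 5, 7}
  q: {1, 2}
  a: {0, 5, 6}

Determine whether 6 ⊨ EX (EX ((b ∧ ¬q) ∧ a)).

Sat(¬q) = {0, 3, 4, 5, 6, 7}
Sat(b ∧ ¬q) = {0, 5, 7}
Sat((b ∧ ¬q) ∧ a) = {0, 5}
Sat(EX ((b ∧ ¬q) ∧ a)) = {s : some successor in {0, 5}} = {1}
Sat(EX (EX ((b ∧ ¬q) ∧ a))) = {s : some successor in {1}} = {2, 4}
6 ∉ Sat(EX (EX ((b ∧ ¬q) ∧ a))) = {2, 4}, so the formula does not hold at 6.

No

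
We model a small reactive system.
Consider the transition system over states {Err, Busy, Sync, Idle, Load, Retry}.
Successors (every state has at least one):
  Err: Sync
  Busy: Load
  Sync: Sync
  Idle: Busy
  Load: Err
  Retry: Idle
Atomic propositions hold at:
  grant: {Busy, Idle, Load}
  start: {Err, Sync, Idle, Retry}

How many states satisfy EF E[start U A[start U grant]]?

A[start U grant]: least fixpoint, start Z0 = Sat(grant) = {Busy, Idle, Load}, add states in Sat(start) with every successor in Z. Z1 = {Busy, Idle, Load, Retry}; fixed.
Sat(A[start U grant]) = {Busy, Idle, Load, Retry}
E[start U A[start U grant]]: least fixpoint, start Z0 = Sat(A[start U grant]) = {Busy, Idle, Load, Retry}, add states in Sat(start) with some successor in Z. Already a fixed point.
Sat(E[start U A[start U grant]]) = {Busy, Idle, Load, Retry}
EF E[start U A[start U grant]]: least fixpoint, start Z0 = {Busy, Idle, Load, Retry}, add states with some successor in Z. Already a fixed point.
Sat(EF E[start U A[start U grant]]) = {Busy, Idle, Load, Retry}
|Sat(EF E[start U A[start U grant]])| = |{Busy, Idle, Load, Retry}| = 4.

4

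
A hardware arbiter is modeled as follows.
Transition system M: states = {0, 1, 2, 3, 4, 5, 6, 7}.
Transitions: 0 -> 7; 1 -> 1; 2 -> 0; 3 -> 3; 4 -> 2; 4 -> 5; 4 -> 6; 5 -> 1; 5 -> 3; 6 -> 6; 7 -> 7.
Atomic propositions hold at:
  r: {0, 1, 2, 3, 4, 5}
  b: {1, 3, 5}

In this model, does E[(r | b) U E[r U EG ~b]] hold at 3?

No

Sat(r | b) = {0, 1, 2, 3, 4, 5}
Sat(~b) = {0, 2, 4, 6, 7}
EG ~b: greatest fixpoint, start Z0 = {0, 2, 4, 6, 7}, keep only states in Sat with some successor in Z. Already a fixed point.
Sat(EG ~b) = {0, 2, 4, 6, 7}
E[r U EG ~b]: least fixpoint, start Z0 = Sat(EG ~b) = {0, 2, 4, 6, 7}, add states in Sat(r) with some successor in Z. Already a fixed point.
Sat(E[r U EG ~b]) = {0, 2, 4, 6, 7}
E[(r | b) U E[r U EG ~b]]: least fixpoint, start Z0 = Sat(E[r U EG ~b]) = {0, 2, 4, 6, 7}, add states in Sat(r | b) with some successor in Z. Already a fixed point.
Sat(E[(r | b) U E[r U EG ~b]]) = {0, 2, 4, 6, 7}
3 ∉ Sat(E[(r | b) U E[r U EG ~b]]) = {0, 2, 4, 6, 7}, so the formula does not hold at 3.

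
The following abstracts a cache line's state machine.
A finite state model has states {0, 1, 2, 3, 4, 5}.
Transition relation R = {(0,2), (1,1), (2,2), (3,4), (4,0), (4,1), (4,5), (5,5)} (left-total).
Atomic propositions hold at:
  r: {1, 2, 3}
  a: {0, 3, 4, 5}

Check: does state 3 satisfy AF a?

Yes

AF a: least fixpoint, start Z0 = {0, 3, 4, 5}, add states with every successor in Z. Already a fixed point.
Sat(AF a) = {0, 3, 4, 5}
3 ∈ Sat(AF a) = {0, 3, 4, 5}, so the formula holds at 3.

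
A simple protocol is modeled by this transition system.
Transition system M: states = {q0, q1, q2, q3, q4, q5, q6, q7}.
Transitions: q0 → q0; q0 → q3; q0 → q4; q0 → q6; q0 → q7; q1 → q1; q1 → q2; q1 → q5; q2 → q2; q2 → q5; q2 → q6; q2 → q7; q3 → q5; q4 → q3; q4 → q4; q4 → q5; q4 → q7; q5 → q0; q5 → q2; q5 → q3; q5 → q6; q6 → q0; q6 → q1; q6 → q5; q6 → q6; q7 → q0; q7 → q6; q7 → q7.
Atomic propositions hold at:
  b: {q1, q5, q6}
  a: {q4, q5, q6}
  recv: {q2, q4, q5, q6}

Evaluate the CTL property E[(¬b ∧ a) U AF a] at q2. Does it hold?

No

Sat(¬b) = {q0, q2, q3, q4, q7}
Sat(¬b ∧ a) = {q4}
AF a: least fixpoint, start Z0 = {q4, q5, q6}, add states with every successor in Z. Z1 = {q3, q4, q5, q6}; fixed.
Sat(AF a) = {q3, q4, q5, q6}
E[(¬b ∧ a) U AF a]: least fixpoint, start Z0 = Sat(AF a) = {q3, q4, q5, q6}, add states in Sat(¬b ∧ a) with some successor in Z. Already a fixed point.
Sat(E[(¬b ∧ a) U AF a]) = {q3, q4, q5, q6}
q2 ∉ Sat(E[(¬b ∧ a) U AF a]) = {q3, q4, q5, q6}, so the formula does not hold at q2.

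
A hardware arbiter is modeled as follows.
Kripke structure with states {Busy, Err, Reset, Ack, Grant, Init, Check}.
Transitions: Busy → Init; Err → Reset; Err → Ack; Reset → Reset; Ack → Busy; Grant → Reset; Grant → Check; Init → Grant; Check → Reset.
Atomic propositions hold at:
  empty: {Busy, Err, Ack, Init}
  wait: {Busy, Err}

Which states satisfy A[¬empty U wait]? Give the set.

{Busy, Err}

Sat(¬empty) = {Reset, Grant, Check}
A[¬empty U wait]: least fixpoint, start Z0 = Sat(wait) = {Busy, Err}, add states in Sat(¬empty) with every successor in Z. Already a fixed point.
Sat(A[¬empty U wait]) = {Busy, Err}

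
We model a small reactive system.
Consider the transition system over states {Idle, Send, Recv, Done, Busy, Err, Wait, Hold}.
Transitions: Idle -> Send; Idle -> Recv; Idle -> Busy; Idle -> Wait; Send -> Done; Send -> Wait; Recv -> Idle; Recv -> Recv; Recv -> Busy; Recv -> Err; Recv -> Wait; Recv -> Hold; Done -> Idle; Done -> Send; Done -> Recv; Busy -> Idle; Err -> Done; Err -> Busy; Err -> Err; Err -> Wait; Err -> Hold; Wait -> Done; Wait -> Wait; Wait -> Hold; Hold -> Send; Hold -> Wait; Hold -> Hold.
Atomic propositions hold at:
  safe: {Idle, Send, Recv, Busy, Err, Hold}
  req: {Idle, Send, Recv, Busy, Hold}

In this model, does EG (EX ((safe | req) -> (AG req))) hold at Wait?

Sat(safe | req) = {Idle, Send, Recv, Busy, Err, Hold}
AG req: greatest fixpoint, start Z0 = {Idle, Send, Recv, Busy, Hold}, keep only states in Sat with every successor in Z. Z1 = {Busy}; Z2 = ∅; fixed.
Sat(AG req) = ∅
Sat((safe | req) -> (AG req)) = {Done, Wait}
Sat(EX ((safe | req) -> (AG req))) = {s : some successor in {Done, Wait}} = {Idle, Send, Recv, Err, Wait, Hold}
EG (EX ((safe | req) -> (AG req))): greatest fixpoint, start Z0 = {Idle, Send, Recv, Err, Wait, Hold}, keep only states in Sat with some successor in Z. Already a fixed point.
Sat(EG (EX ((safe | req) -> (AG req)))) = {Idle, Send, Recv, Err, Wait, Hold}
Wait ∈ Sat(EG (EX ((safe | req) -> (AG req)))) = {Idle, Send, Recv, Err, Wait, Hold}, so the formula holds at Wait.

Yes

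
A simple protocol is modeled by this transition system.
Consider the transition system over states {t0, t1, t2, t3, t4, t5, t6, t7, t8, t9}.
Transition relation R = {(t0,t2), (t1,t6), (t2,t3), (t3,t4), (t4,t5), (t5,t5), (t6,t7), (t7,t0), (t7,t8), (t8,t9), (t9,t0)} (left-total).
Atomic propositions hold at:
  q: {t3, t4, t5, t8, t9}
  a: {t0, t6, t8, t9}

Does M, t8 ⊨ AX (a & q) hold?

Sat(a & q) = {t8, t9}
Sat(AX (a & q)) = {s : every successor in {t8, t9}} = {t8}
t8 ∈ Sat(AX (a & q)) = {t8}, so the formula holds at t8.

Yes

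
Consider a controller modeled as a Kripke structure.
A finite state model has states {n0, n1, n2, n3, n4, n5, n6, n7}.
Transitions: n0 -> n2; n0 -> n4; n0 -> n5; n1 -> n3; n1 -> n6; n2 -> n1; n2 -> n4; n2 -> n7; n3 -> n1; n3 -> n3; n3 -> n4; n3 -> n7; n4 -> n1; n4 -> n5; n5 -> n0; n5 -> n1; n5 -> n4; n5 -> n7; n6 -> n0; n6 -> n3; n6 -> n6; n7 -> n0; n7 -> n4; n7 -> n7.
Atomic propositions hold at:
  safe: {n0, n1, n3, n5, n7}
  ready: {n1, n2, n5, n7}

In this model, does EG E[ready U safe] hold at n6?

E[ready U safe]: least fixpoint, start Z0 = Sat(safe) = {n0, n1, n3, n5, n7}, add states in Sat(ready) with some successor in Z. Z1 = {n0, n1, n2, n3, n5, n7}; fixed.
Sat(E[ready U safe]) = {n0, n1, n2, n3, n5, n7}
EG E[ready U safe]: greatest fixpoint, start Z0 = {n0, n1, n2, n3, n5, n7}, keep only states in Sat with some successor in Z. Already a fixed point.
Sat(EG E[ready U safe]) = {n0, n1, n2, n3, n5, n7}
n6 ∉ Sat(EG E[ready U safe]) = {n0, n1, n2, n3, n5, n7}, so the formula does not hold at n6.

No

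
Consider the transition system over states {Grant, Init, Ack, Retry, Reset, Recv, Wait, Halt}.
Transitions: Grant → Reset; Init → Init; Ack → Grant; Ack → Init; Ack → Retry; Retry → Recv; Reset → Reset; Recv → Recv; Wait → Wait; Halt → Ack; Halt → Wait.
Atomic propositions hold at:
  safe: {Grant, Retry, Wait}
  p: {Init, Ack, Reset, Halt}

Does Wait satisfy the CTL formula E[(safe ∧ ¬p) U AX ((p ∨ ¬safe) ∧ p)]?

No

Sat(¬p) = {Grant, Retry, Recv, Wait}
Sat(safe ∧ ¬p) = {Grant, Retry, Wait}
Sat(¬safe) = {Init, Ack, Reset, Recv, Halt}
Sat(p ∨ ¬safe) = {Init, Ack, Reset, Recv, Halt}
Sat((p ∨ ¬safe) ∧ p) = {Init, Ack, Reset, Halt}
Sat(AX ((p ∨ ¬safe) ∧ p)) = {s : every successor in {Init, Ack, Reset, Halt}} = {Grant, Init, Reset}
E[(safe ∧ ¬p) U AX ((p ∨ ¬safe) ∧ p)]: least fixpoint, start Z0 = Sat(AX ((p ∨ ¬safe) ∧ p)) = {Grant, Init, Reset}, add states in Sat(safe ∧ ¬p) with some successor in Z. Already a fixed point.
Sat(E[(safe ∧ ¬p) U AX ((p ∨ ¬safe) ∧ p)]) = {Grant, Init, Reset}
Wait ∉ Sat(E[(safe ∧ ¬p) U AX ((p ∨ ¬safe) ∧ p)]) = {Grant, Init, Reset}, so the formula does not hold at Wait.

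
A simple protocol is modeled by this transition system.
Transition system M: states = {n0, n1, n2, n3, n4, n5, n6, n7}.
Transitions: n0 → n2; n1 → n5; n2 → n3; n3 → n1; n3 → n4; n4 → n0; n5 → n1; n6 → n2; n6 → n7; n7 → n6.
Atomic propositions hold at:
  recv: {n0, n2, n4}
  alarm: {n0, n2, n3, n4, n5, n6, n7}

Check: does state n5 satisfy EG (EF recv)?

No

EF recv: least fixpoint, start Z0 = {n0, n2, n4}, add states with some successor in Z. Z1 = {n0, n2, n3, n4, n6}; Z2 = {n0, n2, n3, n4, n6, n7}; fixed.
Sat(EF recv) = {n0, n2, n3, n4, n6, n7}
EG (EF recv): greatest fixpoint, start Z0 = {n0, n2, n3, n4, n6, n7}, keep only states in Sat with some successor in Z. Already a fixed point.
Sat(EG (EF recv)) = {n0, n2, n3, n4, n6, n7}
n5 ∉ Sat(EG (EF recv)) = {n0, n2, n3, n4, n6, n7}, so the formula does not hold at n5.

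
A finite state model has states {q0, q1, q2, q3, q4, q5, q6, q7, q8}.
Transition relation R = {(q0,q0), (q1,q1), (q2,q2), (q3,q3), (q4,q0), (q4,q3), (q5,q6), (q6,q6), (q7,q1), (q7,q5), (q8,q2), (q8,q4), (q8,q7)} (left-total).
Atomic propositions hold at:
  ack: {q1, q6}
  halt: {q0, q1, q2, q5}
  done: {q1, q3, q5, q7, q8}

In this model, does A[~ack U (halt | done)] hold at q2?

Yes

Sat(~ack) = {q0, q2, q3, q4, q5, q7, q8}
Sat(halt | done) = {q0, q1, q2, q3, q5, q7, q8}
A[~ack U (halt | done)]: least fixpoint, start Z0 = Sat((halt | done)) = {q0, q1, q2, q3, q5, q7, q8}, add states in Sat(~ack) with every successor in Z. Z1 = {q0, q1, q2, q3, q4, q5, q7, q8}; fixed.
Sat(A[~ack U (halt | done)]) = {q0, q1, q2, q3, q4, q5, q7, q8}
q2 ∈ Sat(A[~ack U (halt | done)]) = {q0, q1, q2, q3, q4, q5, q7, q8}, so the formula holds at q2.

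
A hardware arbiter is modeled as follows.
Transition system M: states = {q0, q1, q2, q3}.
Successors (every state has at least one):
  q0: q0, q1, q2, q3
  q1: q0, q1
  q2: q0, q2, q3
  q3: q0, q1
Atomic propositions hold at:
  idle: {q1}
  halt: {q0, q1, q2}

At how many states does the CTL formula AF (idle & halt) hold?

Sat(idle & halt) = {q1}
AF (idle & halt): least fixpoint, start Z0 = {q1}, add states with every successor in Z. Already a fixed point.
Sat(AF (idle & halt)) = {q1}
|Sat(AF (idle & halt))| = |{q1}| = 1.

1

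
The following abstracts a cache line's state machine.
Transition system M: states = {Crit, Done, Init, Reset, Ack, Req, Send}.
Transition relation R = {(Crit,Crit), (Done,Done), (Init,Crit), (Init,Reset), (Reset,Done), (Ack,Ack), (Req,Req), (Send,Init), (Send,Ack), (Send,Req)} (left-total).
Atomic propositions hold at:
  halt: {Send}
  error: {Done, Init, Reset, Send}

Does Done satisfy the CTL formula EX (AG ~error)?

Sat(~error) = {Crit, Ack, Req}
AG ~error: greatest fixpoint, start Z0 = {Crit, Ack, Req}, keep only states in Sat with every successor in Z. Already a fixed point.
Sat(AG ~error) = {Crit, Ack, Req}
Sat(EX (AG ~error)) = {s : some successor in {Crit, Ack, Req}} = {Crit, Init, Ack, Req, Send}
Done ∉ Sat(EX (AG ~error)) = {Crit, Init, Ack, Req, Send}, so the formula does not hold at Done.

No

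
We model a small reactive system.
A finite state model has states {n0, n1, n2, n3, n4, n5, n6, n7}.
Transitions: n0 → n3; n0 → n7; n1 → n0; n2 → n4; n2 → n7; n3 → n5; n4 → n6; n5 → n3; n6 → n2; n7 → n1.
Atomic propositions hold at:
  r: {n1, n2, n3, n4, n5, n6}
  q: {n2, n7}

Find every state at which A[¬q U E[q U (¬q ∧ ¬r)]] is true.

{n0, n1}

Sat(¬q) = {n0, n1, n3, n4, n5, n6}
Sat(¬r) = {n0, n7}
Sat(¬q ∧ ¬r) = {n0}
E[q U (¬q ∧ ¬r)]: least fixpoint, start Z0 = Sat((¬q ∧ ¬r)) = {n0}, add states in Sat(q) with some successor in Z. Already a fixed point.
Sat(E[q U (¬q ∧ ¬r)]) = {n0}
A[¬q U E[q U (¬q ∧ ¬r)]]: least fixpoint, start Z0 = Sat(E[q U (¬q ∧ ¬r)]) = {n0}, add states in Sat(¬q) with every successor in Z. Z1 = {n0, n1}; fixed.
Sat(A[¬q U E[q U (¬q ∧ ¬r)]]) = {n0, n1}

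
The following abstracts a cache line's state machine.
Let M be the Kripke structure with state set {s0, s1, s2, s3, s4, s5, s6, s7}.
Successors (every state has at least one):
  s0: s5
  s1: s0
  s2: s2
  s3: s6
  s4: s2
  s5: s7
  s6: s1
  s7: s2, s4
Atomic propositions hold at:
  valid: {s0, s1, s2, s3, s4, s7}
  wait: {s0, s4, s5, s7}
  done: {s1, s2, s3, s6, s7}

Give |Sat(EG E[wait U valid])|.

E[wait U valid]: least fixpoint, start Z0 = Sat(valid) = {s0, s1, s2, s3, s4, s7}, add states in Sat(wait) with some successor in Z. Z1 = {s0, s1, s2, s3, s4, s5, s7}; fixed.
Sat(E[wait U valid]) = {s0, s1, s2, s3, s4, s5, s7}
EG E[wait U valid]: greatest fixpoint, start Z0 = {s0, s1, s2, s3, s4, s5, s7}, keep only states in Sat with some successor in Z. Z1 = {s0, s1, s2, s4, s5, s7}; fixed.
Sat(EG E[wait U valid]) = {s0, s1, s2, s4, s5, s7}
|Sat(EG E[wait U valid])| = |{s0, s1, s2, s4, s5, s7}| = 6.

6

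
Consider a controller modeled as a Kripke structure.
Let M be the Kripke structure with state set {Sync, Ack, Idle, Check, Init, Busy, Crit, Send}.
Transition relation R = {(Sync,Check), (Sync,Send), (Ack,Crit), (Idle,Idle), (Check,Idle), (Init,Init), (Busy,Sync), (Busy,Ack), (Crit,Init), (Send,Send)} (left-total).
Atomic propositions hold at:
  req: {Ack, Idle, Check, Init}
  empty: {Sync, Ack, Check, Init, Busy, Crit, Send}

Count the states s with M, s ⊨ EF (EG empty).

6

EG empty: greatest fixpoint, start Z0 = {Sync, Ack, Check, Init, Busy, Crit, Send}, keep only states in Sat with some successor in Z. Z1 = {Sync, Ack, Init, Busy, Crit, Send}; fixed.
Sat(EG empty) = {Sync, Ack, Init, Busy, Crit, Send}
EF (EG empty): least fixpoint, start Z0 = {Sync, Ack, Init, Busy, Crit, Send}, add states with some successor in Z. Already a fixed point.
Sat(EF (EG empty)) = {Sync, Ack, Init, Busy, Crit, Send}
|Sat(EF (EG empty))| = |{Sync, Ack, Init, Busy, Crit, Send}| = 6.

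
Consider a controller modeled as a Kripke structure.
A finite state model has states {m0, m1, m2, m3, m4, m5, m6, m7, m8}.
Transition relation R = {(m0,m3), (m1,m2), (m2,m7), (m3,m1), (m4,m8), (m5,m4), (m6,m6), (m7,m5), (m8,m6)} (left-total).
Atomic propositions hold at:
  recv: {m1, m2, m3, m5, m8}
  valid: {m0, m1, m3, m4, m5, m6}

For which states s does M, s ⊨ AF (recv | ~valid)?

{m0, m1, m2, m3, m4, m5, m7, m8}

Sat(~valid) = {m2, m7, m8}
Sat(recv | ~valid) = {m1, m2, m3, m5, m7, m8}
AF (recv | ~valid): least fixpoint, start Z0 = {m1, m2, m3, m5, m7, m8}, add states with every successor in Z. Z1 = {m0, m1, m2, m3, m4, m5, m7, m8}; fixed.
Sat(AF (recv | ~valid)) = {m0, m1, m2, m3, m4, m5, m7, m8}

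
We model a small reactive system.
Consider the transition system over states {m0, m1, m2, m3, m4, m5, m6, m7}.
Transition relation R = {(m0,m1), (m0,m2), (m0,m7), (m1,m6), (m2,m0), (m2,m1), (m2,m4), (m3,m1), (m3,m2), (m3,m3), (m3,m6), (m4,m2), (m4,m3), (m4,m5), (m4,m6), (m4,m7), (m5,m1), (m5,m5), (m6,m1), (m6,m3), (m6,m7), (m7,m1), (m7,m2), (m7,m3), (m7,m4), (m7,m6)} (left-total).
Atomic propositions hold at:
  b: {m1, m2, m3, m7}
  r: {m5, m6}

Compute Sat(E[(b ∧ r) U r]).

{m5, m6}

Sat(b ∧ r) = ∅
E[(b ∧ r) U r]: least fixpoint, start Z0 = Sat(r) = {m5, m6}, add states in Sat(b ∧ r) with some successor in Z. Already a fixed point.
Sat(E[(b ∧ r) U r]) = {m5, m6}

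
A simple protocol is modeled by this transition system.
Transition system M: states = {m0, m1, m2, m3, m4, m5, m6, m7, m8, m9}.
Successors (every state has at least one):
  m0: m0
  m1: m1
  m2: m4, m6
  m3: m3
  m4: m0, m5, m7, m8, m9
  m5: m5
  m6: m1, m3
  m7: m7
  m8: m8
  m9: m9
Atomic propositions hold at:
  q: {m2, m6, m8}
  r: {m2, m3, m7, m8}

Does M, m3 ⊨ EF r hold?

Yes

EF r: least fixpoint, start Z0 = {m2, m3, m7, m8}, add states with some successor in Z. Z1 = {m2, m3, m4, m6, m7, m8}; fixed.
Sat(EF r) = {m2, m3, m4, m6, m7, m8}
m3 ∈ Sat(EF r) = {m2, m3, m4, m6, m7, m8}, so the formula holds at m3.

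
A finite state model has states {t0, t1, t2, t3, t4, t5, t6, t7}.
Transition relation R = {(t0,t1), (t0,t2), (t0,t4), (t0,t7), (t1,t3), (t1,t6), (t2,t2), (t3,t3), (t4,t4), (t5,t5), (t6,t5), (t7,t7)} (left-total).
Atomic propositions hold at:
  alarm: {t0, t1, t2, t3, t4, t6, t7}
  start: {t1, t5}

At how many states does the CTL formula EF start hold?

EF start: least fixpoint, start Z0 = {t1, t5}, add states with some successor in Z. Z1 = {t0, t1, t5, t6}; fixed.
Sat(EF start) = {t0, t1, t5, t6}
|Sat(EF start)| = |{t0, t1, t5, t6}| = 4.

4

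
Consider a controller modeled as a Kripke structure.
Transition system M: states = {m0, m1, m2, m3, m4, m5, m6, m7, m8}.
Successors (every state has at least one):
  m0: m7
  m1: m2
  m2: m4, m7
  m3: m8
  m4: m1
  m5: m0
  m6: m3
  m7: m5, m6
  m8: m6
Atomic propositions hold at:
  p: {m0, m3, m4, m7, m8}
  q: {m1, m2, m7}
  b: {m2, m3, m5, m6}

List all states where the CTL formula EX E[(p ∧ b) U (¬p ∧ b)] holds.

{m1, m7, m8}

Sat(p ∧ b) = {m3}
Sat(¬p) = {m1, m2, m5, m6}
Sat(¬p ∧ b) = {m2, m5, m6}
E[(p ∧ b) U (¬p ∧ b)]: least fixpoint, start Z0 = Sat((¬p ∧ b)) = {m2, m5, m6}, add states in Sat(p ∧ b) with some successor in Z. Already a fixed point.
Sat(E[(p ∧ b) U (¬p ∧ b)]) = {m2, m5, m6}
Sat(EX E[(p ∧ b) U (¬p ∧ b)]) = {s : some successor in {m2, m5, m6}} = {m1, m7, m8}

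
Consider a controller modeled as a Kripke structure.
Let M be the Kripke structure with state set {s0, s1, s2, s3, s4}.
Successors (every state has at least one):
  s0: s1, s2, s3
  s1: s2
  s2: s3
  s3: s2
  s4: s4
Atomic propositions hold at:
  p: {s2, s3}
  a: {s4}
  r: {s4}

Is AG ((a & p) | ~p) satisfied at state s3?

Sat(a & p) = ∅
Sat(~p) = {s0, s1, s4}
Sat((a & p) | ~p) = {s0, s1, s4}
AG ((a & p) | ~p): greatest fixpoint, start Z0 = {s0, s1, s4}, keep only states in Sat with every successor in Z. Z1 = {s4}; fixed.
Sat(AG ((a & p) | ~p)) = {s4}
s3 ∉ Sat(AG ((a & p) | ~p)) = {s4}, so the formula does not hold at s3.

No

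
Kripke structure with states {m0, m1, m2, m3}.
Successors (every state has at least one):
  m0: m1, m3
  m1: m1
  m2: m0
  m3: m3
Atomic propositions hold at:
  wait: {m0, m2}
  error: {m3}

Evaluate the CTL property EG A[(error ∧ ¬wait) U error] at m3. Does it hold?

Sat(¬wait) = {m1, m3}
Sat(error ∧ ¬wait) = {m3}
A[(error ∧ ¬wait) U error]: least fixpoint, start Z0 = Sat(error) = {m3}, add states in Sat(error ∧ ¬wait) with every successor in Z. Already a fixed point.
Sat(A[(error ∧ ¬wait) U error]) = {m3}
EG A[(error ∧ ¬wait) U error]: greatest fixpoint, start Z0 = {m3}, keep only states in Sat with some successor in Z. Already a fixed point.
Sat(EG A[(error ∧ ¬wait) U error]) = {m3}
m3 ∈ Sat(EG A[(error ∧ ¬wait) U error]) = {m3}, so the formula holds at m3.

Yes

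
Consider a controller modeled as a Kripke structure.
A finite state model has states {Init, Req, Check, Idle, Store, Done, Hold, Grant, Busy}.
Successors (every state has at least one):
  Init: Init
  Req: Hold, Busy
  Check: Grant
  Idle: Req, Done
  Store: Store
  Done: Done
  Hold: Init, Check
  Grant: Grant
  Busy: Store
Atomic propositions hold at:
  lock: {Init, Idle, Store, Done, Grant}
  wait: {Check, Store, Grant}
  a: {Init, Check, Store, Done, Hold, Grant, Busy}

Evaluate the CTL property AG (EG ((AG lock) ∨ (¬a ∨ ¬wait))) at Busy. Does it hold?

AG lock: greatest fixpoint, start Z0 = {Init, Idle, Store, Done, Grant}, keep only states in Sat with every successor in Z. Z1 = {Init, Store, Done, Grant}; fixed.
Sat(AG lock) = {Init, Store, Done, Grant}
Sat(¬a) = {Req, Idle}
Sat(¬wait) = {Init, Req, Idle, Done, Hold, Busy}
Sat(¬a ∨ ¬wait) = {Init, Req, Idle, Done, Hold, Busy}
Sat((AG lock) ∨ (¬a ∨ ¬wait)) = {Init, Req, Idle, Store, Done, Hold, Grant, Busy}
EG ((AG lock) ∨ (¬a ∨ ¬wait)): greatest fixpoint, start Z0 = {Init, Req, Idle, Store, Done, Hold, Grant, Busy}, keep only states in Sat with some successor in Z. Already a fixed point.
Sat(EG ((AG lock) ∨ (¬a ∨ ¬wait))) = {Init, Req, Idle, Store, Done, Hold, Grant, Busy}
AG (EG ((AG lock) ∨ (¬a ∨ ¬wait))): greatest fixpoint, start Z0 = {Init, Req, Idle, Store, Done, Hold, Grant, Busy}, keep only states in Sat with every successor in Z. Z1 = {Init, Req, Idle, Store, Done, Grant, Busy}; Z2 = {Init, Idle, Store, Done, Grant, Busy}; Z3 = {Init, Store, Done, Grant, Busy}; fixed.
Sat(AG (EG ((AG lock) ∨ (¬a ∨ ¬wait)))) = {Init, Store, Done, Grant, Busy}
Busy ∈ Sat(AG (EG ((AG lock) ∨ (¬a ∨ ¬wait)))) = {Init, Store, Done, Grant, Busy}, so the formula holds at Busy.

Yes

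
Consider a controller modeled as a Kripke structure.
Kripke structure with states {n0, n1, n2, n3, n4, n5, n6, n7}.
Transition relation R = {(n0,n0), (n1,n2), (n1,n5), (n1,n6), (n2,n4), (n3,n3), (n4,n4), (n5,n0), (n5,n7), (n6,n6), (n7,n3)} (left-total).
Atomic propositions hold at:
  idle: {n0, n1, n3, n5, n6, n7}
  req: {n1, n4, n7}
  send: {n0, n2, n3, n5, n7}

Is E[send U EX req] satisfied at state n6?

Sat(EX req) = {s : some successor in {n1, n4, n7}} = {n2, n4, n5}
E[send U EX req]: least fixpoint, start Z0 = Sat(EX req) = {n2, n4, n5}, add states in Sat(send) with some successor in Z. Already a fixed point.
Sat(E[send U EX req]) = {n2, n4, n5}
n6 ∉ Sat(E[send U EX req]) = {n2, n4, n5}, so the formula does not hold at n6.

No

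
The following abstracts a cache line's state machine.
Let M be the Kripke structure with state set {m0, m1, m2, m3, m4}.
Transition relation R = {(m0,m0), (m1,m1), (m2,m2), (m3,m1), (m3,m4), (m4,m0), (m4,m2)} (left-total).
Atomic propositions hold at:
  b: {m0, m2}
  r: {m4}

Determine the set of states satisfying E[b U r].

{m4}

E[b U r]: least fixpoint, start Z0 = Sat(r) = {m4}, add states in Sat(b) with some successor in Z. Already a fixed point.
Sat(E[b U r]) = {m4}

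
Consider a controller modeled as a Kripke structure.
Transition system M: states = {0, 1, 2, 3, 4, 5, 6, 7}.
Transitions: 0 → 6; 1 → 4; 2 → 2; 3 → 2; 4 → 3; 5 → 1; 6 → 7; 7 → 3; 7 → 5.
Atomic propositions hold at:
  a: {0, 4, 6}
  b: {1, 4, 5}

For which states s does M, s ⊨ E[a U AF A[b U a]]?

{0, 1, 4, 5, 6}

A[b U a]: least fixpoint, start Z0 = Sat(a) = {0, 4, 6}, add states in Sat(b) with every successor in Z. Z1 = {0, 1, 4, 6}; Z2 = {0, 1, 4, 5, 6}; fixed.
Sat(A[b U a]) = {0, 1, 4, 5, 6}
AF A[b U a]: least fixpoint, start Z0 = {0, 1, 4, 5, 6}, add states with every successor in Z. Already a fixed point.
Sat(AF A[b U a]) = {0, 1, 4, 5, 6}
E[a U AF A[b U a]]: least fixpoint, start Z0 = Sat(AF A[b U a]) = {0, 1, 4, 5, 6}, add states in Sat(a) with some successor in Z. Already a fixed point.
Sat(E[a U AF A[b U a]]) = {0, 1, 4, 5, 6}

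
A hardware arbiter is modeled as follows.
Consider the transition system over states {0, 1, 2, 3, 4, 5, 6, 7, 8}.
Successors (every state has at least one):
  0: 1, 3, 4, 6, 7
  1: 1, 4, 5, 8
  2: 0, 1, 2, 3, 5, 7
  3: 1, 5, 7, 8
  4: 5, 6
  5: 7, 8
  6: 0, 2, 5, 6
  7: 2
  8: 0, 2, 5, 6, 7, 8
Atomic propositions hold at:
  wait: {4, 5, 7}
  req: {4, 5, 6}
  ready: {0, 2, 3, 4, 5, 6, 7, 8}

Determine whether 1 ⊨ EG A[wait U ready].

No

A[wait U ready]: least fixpoint, start Z0 = Sat(ready) = {0, 2, 3, 4, 5, 6, 7, 8}, add states in Sat(wait) with every successor in Z. Already a fixed point.
Sat(A[wait U ready]) = {0, 2, 3, 4, 5, 6, 7, 8}
EG A[wait U ready]: greatest fixpoint, start Z0 = {0, 2, 3, 4, 5, 6, 7, 8}, keep only states in Sat with some successor in Z. Already a fixed point.
Sat(EG A[wait U ready]) = {0, 2, 3, 4, 5, 6, 7, 8}
1 ∉ Sat(EG A[wait U ready]) = {0, 2, 3, 4, 5, 6, 7, 8}, so the formula does not hold at 1.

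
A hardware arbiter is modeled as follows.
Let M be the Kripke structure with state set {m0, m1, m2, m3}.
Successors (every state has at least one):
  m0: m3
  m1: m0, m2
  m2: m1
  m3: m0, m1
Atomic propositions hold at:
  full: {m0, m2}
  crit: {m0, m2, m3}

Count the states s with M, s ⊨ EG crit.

2

EG crit: greatest fixpoint, start Z0 = {m0, m2, m3}, keep only states in Sat with some successor in Z. Z1 = {m0, m3}; fixed.
Sat(EG crit) = {m0, m3}
|Sat(EG crit)| = |{m0, m3}| = 2.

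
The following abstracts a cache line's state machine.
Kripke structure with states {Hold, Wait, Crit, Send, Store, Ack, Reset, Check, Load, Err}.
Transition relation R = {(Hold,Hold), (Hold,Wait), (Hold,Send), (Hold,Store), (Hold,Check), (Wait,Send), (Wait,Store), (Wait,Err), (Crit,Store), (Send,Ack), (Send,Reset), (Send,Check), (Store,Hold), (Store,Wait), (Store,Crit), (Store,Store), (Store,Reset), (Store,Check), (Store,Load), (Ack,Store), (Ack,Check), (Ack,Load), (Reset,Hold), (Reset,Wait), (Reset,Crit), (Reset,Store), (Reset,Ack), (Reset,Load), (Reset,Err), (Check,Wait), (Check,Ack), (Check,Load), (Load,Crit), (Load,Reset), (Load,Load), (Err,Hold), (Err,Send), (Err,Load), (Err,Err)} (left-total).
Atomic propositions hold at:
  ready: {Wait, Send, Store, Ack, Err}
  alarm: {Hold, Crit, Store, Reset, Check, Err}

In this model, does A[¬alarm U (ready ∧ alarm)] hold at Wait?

No

Sat(¬alarm) = {Wait, Send, Ack, Load}
Sat(ready ∧ alarm) = {Store, Err}
A[¬alarm U (ready ∧ alarm)]: least fixpoint, start Z0 = Sat((ready ∧ alarm)) = {Store, Err}, add states in Sat(¬alarm) with every successor in Z. Already a fixed point.
Sat(A[¬alarm U (ready ∧ alarm)]) = {Store, Err}
Wait ∉ Sat(A[¬alarm U (ready ∧ alarm)]) = {Store, Err}, so the formula does not hold at Wait.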